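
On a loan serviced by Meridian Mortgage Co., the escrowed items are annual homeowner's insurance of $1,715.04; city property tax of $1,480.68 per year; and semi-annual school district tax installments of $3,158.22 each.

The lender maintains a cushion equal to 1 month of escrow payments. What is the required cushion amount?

$792.68

Homeowner's insurance = $1,715.04 annually
City property tax = $1,480.68 annually
School district tax = $3,158.22 × 2 = $6,316.44 annually
Total per year = $9,512.16
Base monthly escrow = $9,512.16 / 12 = $792.68
Required cushion = 1 × $792.68 = $792.68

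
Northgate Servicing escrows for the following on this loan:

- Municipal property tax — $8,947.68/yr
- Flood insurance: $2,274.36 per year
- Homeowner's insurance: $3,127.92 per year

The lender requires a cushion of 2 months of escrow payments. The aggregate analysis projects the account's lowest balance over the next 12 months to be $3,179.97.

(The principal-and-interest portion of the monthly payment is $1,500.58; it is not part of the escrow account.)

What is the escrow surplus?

$788.31

Municipal property tax — $8,947.68
Flood insurance — $2,274.36
Homeowner's insurance — $3,127.92
Total per year = $8,947.68 + $2,274.36 + $3,127.92 = $14,349.96
Per month = $14,349.96 ÷ 12 = $1,195.83
Cushion = 2 × $1,195.83 = $2,391.66
Excess over cushion: $3,179.97 − $2,391.66 = $788.31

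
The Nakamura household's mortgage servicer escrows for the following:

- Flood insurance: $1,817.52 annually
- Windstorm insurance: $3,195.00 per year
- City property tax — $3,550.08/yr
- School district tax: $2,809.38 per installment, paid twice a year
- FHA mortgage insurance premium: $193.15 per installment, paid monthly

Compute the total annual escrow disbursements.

Flood insurance: $1,817.52 annually
Windstorm insurance: $3,195.00 annually
City property tax: $3,550.08 annually
School district tax: $2,809.38 × 2 = $5,618.76 annually
FHA mortgage insurance premium: $193.15 × 12 = $2,317.80 annually
Annual escrow total = $1,817.52 + $3,195.00 + $3,550.08 + $5,618.76 + $2,317.80 = $16,499.16

$16,499.16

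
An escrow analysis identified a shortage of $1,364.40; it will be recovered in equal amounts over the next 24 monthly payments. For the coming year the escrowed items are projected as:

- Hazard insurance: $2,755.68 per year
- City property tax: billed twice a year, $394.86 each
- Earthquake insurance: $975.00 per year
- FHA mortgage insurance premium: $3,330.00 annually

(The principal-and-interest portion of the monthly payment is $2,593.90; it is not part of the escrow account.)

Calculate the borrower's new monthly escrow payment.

$711.05

Hazard insurance: $2,755.68
City property tax: $394.86 × 2 = $789.72
Earthquake insurance: $975.00
FHA mortgage insurance premium: $3,330.00
Yearly total = $7,850.40
Monthly = $7,850.40 / 12 = $654.20
Shortage spread = $1,364.40 ÷ 24 = $56.85/mo
Adjusted monthly = $654.20 + $56.85 = $711.05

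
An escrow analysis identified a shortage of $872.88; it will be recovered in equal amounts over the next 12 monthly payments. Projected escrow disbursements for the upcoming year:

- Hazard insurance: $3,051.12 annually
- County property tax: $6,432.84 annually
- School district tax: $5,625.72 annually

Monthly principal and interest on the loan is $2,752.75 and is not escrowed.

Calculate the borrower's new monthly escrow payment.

Hazard insurance — $3,051.12
County property tax — $6,432.84
School district tax — $5,625.72
Total annual escrow = $15,109.68
Monthly = $15,109.68 / 12 = $1,259.14
Monthly shortage recovery: $872.88 / 12 = $72.74
New monthly escrow = $1,259.14 + $72.74 = $1,331.88

$1,331.88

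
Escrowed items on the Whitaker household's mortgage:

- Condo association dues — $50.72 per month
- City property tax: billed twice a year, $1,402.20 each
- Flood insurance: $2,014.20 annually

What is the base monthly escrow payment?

$452.27

Condo association dues: $50.72 × 12 = $608.64
City property tax: $1,402.20 × 2 = $2,804.40
Flood insurance: $2,014.20
Yearly total = $608.64 + $2,804.40 + $2,014.20 = $5,427.24
Monthly = $5,427.24 / 12 = $452.27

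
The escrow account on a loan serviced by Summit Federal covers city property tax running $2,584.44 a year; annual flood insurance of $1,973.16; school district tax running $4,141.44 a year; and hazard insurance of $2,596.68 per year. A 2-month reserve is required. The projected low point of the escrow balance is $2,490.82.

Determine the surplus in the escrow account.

$608.20

City property tax = $2,584.44 annually
Flood insurance = $1,973.16 annually
School district tax = $4,141.44 annually
Hazard insurance = $2,596.68 annually
Total annual escrow = $2,584.44 + $1,973.16 + $4,141.44 + $2,596.68 = $11,295.72
Per month = $11,295.72 / 12 = $941.31
Required reserve = 2 × $941.31 = $1,882.62
Excess over cushion: $2,490.82 − $1,882.62 = $608.20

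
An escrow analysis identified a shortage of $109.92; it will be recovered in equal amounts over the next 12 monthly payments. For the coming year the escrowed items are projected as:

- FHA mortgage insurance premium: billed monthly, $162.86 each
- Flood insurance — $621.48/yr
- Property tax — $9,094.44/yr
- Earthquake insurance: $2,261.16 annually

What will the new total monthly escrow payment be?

FHA mortgage insurance premium = $162.86 × 12 = $1,954.32
Flood insurance = $621.48
Property tax = $9,094.44
Earthquake insurance = $2,261.16
Total per year = $1,954.32 + $621.48 + $9,094.44 + $2,261.16 = $13,931.40
Monthly escrow = $13,931.40 / 12 = $1,160.95
Shortage spread = $109.92 ÷ 12 = $9.16/mo
New monthly escrow = $1,160.95 + $9.16 = $1,170.11

$1,170.11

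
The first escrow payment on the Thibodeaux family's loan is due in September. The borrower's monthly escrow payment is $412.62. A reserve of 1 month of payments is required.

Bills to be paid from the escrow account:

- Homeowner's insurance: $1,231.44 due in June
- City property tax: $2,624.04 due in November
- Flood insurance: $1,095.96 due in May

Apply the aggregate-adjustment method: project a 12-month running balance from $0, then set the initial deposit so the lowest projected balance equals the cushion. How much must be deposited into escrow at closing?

Cushion = 1 × $412.62 = $412.62
Trial balance (start $0, +$412.62 each month, − disbursements):
  Sep: +$412.62 → $412.62
  Oct: +$412.62 → $825.24
  Nov: +$412.62 − $2,624.04 → -$1,386.18
  Dec: +$412.62 → -$973.56
  Jan: +$412.62 → -$560.94
  Feb: +$412.62 → -$148.32
  Mar: +$412.62 → $264.30
  Apr: +$412.62 → $676.92
  May: +$412.62 − $1,095.96 → -$6.42
  Jun: +$412.62 − $1,231.44 → -$825.24
  Jul: +$412.62 → -$412.62
  Aug: +$412.62 → $0.00
Lowest trial balance = -$1,386.18 (Nov)
Initial deposit = cushion − low point = $412.62 − (-$1,386.18) = $1,798.80

$1,798.80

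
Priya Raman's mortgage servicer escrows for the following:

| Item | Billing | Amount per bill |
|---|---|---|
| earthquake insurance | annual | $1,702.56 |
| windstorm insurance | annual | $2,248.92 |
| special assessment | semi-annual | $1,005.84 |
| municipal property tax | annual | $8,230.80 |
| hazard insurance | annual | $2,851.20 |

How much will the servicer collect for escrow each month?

Earthquake insurance: $1,702.56
Windstorm insurance: $2,248.92
Special assessment: $1,005.84 × 2 = $2,011.68
Municipal property tax: $8,230.80
Hazard insurance: $2,851.20
Total per year = $1,702.56 + $2,248.92 + $2,011.68 + $8,230.80 + $2,851.20 = $17,045.16
Per month = $17,045.16 / 12 = $1,420.43

$1,420.43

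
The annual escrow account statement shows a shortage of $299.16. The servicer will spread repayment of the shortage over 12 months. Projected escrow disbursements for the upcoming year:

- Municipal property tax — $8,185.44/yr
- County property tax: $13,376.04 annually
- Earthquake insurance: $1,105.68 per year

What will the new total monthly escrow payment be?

$1,913.86

Municipal property tax: $8,185.44 annually
County property tax: $13,376.04 annually
Earthquake insurance: $1,105.68 annually
Combined annual = $22,667.16
Monthly escrow = $22,667.16 / 12 = $1,888.93
Shortage per month = $299.16 / 12 = $24.93
Adjusted monthly = $1,888.93 + $24.93 = $1,913.86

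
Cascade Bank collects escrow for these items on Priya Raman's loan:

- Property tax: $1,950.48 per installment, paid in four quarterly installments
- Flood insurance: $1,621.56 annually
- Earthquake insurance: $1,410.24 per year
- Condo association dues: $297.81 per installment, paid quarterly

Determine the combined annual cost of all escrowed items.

Property tax — $1,950.48 × 4 = $7,801.92
Flood insurance — $1,621.56
Earthquake insurance — $1,410.24
Condo association dues — $297.81 × 4 = $1,191.24
Total per year = $12,024.96

$12,024.96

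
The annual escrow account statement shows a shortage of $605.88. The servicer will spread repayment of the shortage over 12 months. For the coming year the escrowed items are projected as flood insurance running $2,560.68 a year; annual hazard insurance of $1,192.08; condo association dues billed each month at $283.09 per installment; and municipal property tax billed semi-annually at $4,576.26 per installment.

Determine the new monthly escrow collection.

Flood insurance: $2,560.68
Hazard insurance: $1,192.08
Condo association dues: $283.09 × 12 = $3,397.08
Municipal property tax: $4,576.26 × 2 = $9,152.52
Yearly total = $16,302.36
Base monthly escrow = $16,302.36 / 12 = $1,358.53
Monthly shortage recovery: $605.88 / 12 = $50.49
Adjusted monthly = $1,358.53 + $50.49 = $1,409.02

$1,409.02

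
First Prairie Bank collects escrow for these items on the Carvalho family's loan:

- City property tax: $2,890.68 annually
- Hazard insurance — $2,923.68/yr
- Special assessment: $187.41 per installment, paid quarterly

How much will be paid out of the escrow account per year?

$6,564.00

City property tax: $2,890.68 annually
Hazard insurance: $2,923.68 annually
Special assessment: $187.41 × 4 = $749.64 annually
Total annual escrow = $2,890.68 + $2,923.68 + $749.64 = $6,564.00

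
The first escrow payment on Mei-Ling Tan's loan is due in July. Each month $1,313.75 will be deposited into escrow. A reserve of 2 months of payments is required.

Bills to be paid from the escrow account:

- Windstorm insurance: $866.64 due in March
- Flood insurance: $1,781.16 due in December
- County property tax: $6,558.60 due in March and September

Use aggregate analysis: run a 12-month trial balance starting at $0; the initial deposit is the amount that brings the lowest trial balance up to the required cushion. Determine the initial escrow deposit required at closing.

Cushion = 2 × $1,313.75 = $2,627.50
Trial balance (start $0, +$1,313.75 each month, − disbursements):
  Jul: +$1,313.75 → $1,313.75
  Aug: +$1,313.75 → $2,627.50
  Sep: +$1,313.75 − $6,558.60 → -$2,617.35
  Oct: +$1,313.75 → -$1,303.60
  Nov: +$1,313.75 → $10.15
  Dec: +$1,313.75 − $1,781.16 → -$457.26
  Jan: +$1,313.75 → $856.49
  Feb: +$1,313.75 → $2,170.24
  Mar: +$1,313.75 − $7,425.24 → -$3,941.25
  Apr: +$1,313.75 → -$2,627.50
  May: +$1,313.75 → -$1,313.75
  Jun: +$1,313.75 → $0.00
Lowest trial balance = -$3,941.25 (Mar)
Initial deposit = cushion − low point = $2,627.50 − (-$3,941.25) = $6,568.75

$6,568.75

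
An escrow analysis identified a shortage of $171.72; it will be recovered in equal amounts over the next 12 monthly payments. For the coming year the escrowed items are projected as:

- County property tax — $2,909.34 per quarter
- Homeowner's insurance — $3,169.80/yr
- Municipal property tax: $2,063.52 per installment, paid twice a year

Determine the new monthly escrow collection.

County property tax = $2,909.34 × 4 = $11,637.36
Homeowner's insurance = $3,169.80
Municipal property tax = $2,063.52 × 2 = $4,127.04
Total per year = $11,637.36 + $3,169.80 + $4,127.04 = $18,934.20
Monthly = $18,934.20 / 12 = $1,577.85
Shortage per month = $171.72 ÷ 12 = $14.31
New monthly escrow = $1,577.85 + $14.31 = $1,592.16

$1,592.16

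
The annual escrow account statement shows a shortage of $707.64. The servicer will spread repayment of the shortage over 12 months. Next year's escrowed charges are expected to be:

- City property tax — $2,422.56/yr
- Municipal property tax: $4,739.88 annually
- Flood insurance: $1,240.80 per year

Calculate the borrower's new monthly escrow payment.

$759.24

City property tax = $2,422.56 annually
Municipal property tax = $4,739.88 annually
Flood insurance = $1,240.80 annually
Combined annual = $8,403.24
Monthly escrow = $8,403.24 / 12 = $700.27
Shortage spread = $707.64 ÷ 12 = $58.97/mo
New monthly escrow = $700.27 + $58.97 = $759.24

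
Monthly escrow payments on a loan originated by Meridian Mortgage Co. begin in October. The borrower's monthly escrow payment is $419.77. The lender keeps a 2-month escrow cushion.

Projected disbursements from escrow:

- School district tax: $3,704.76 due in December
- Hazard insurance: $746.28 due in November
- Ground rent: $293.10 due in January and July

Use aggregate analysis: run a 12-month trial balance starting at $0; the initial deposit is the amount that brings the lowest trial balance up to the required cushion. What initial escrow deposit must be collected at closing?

$4,031.27

Cushion = 2 × $419.77 = $839.54
Trial balance (start $0, +$419.77 each month, − disbursements):
  Oct: +$419.77 → $419.77
  Nov: +$419.77 − $746.28 → $93.26
  Dec: +$419.77 − $3,704.76 → -$3,191.73
  Jan: +$419.77 − $293.10 → -$3,065.06
  Feb: +$419.77 → -$2,645.29
  Mar: +$419.77 → -$2,225.52
  Apr: +$419.77 → -$1,805.75
  May: +$419.77 → -$1,385.98
  Jun: +$419.77 → -$966.21
  Jul: +$419.77 − $293.10 → -$839.54
  Aug: +$419.77 → -$419.77
  Sep: +$419.77 → $0.00
Lowest trial balance = -$3,191.73 (Dec)
Initial deposit = cushion − low point = $839.54 − (-$3,191.73) = $4,031.27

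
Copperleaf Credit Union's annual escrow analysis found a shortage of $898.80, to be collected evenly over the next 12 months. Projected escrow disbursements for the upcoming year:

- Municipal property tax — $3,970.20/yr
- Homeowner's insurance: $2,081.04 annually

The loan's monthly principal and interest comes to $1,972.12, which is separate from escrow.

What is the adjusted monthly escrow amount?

$579.17

Municipal property tax — $3,970.20 annually
Homeowner's insurance — $2,081.04 annually
Yearly total = $3,970.20 + $2,081.04 = $6,051.24
Monthly = $6,051.24 ÷ 12 = $504.27
Shortage spread = $898.80 ÷ 12 = $74.90/mo
New monthly escrow = $504.27 + $74.90 = $579.17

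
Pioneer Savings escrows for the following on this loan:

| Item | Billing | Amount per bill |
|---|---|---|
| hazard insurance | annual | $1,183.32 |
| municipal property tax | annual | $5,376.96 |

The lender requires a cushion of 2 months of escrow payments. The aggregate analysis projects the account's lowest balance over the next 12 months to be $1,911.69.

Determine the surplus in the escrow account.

Hazard insurance — $1,183.32/yr
Municipal property tax — $5,376.96/yr
Yearly total = $1,183.32 + $5,376.96 = $6,560.28
Monthly escrow = $6,560.28 / 12 = $546.69
Cushion = 2 × $546.69 = $1,093.38
Excess over cushion: $1,911.69 − $1,093.38 = $818.31

$818.31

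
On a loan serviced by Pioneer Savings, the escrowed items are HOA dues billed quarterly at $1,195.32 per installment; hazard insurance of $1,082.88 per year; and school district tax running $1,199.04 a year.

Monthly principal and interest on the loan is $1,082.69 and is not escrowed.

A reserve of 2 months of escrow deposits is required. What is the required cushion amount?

$1,177.20

HOA dues — $1,195.32 × 4 = $4,781.28/yr
Hazard insurance — $1,082.88/yr
School district tax — $1,199.04/yr
Combined annual = $7,063.20
Monthly escrow = $7,063.20 / 12 = $588.60
Cushion = 2 × $588.60 = $1,177.20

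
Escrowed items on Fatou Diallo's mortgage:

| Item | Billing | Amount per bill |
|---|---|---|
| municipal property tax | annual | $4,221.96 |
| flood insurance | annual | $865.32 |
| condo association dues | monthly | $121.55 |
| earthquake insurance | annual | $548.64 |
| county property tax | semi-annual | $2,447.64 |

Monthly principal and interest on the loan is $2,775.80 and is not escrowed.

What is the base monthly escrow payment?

Municipal property tax = $4,221.96 annually
Flood insurance = $865.32 annually
Condo association dues = $121.55 × 12 = $1,458.60 annually
Earthquake insurance = $548.64 annually
County property tax = $2,447.64 × 2 = $4,895.28 annually
Annual escrow total = $4,221.96 + $865.32 + $1,458.60 + $548.64 + $4,895.28 = $11,989.80
Per month = $11,989.80 / 12 = $999.15

$999.15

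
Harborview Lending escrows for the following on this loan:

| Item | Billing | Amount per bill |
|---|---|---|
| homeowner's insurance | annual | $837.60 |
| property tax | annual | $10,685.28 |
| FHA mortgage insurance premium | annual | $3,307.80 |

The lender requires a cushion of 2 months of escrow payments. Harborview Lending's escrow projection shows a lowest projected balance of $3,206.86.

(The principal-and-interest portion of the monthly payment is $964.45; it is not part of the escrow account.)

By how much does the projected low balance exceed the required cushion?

$735.08

Homeowner's insurance — $837.60/yr
Property tax — $10,685.28/yr
FHA mortgage insurance premium — $3,307.80/yr
Total per year = $837.60 + $10,685.28 + $3,307.80 = $14,830.68
Per month = $14,830.68 ÷ 12 = $1,235.89
Required cushion = 2 × $1,235.89 = $2,471.78
Excess over cushion: $3,206.86 − $2,471.78 = $735.08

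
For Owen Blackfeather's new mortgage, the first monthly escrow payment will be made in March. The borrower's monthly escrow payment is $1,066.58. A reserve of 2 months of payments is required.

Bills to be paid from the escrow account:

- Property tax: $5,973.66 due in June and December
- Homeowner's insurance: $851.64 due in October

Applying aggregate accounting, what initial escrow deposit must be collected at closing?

$4,266.32

Cushion = 2 × $1,066.58 = $2,133.16
Trial balance (start $0, +$1,066.58 each month, − disbursements):
  Mar: +$1,066.58 → $1,066.58
  Apr: +$1,066.58 → $2,133.16
  May: +$1,066.58 → $3,199.74
  Jun: +$1,066.58 − $5,973.66 → -$1,707.34
  Jul: +$1,066.58 → -$640.76
  Aug: +$1,066.58 → $425.82
  Sep: +$1,066.58 → $1,492.40
  Oct: +$1,066.58 − $851.64 → $1,707.34
  Nov: +$1,066.58 → $2,773.92
  Dec: +$1,066.58 − $5,973.66 → -$2,133.16
  Jan: +$1,066.58 → -$1,066.58
  Feb: +$1,066.58 → $0.00
Lowest trial balance = -$2,133.16 (Dec)
Initial deposit = cushion − low point = $2,133.16 − (-$2,133.16) = $4,266.32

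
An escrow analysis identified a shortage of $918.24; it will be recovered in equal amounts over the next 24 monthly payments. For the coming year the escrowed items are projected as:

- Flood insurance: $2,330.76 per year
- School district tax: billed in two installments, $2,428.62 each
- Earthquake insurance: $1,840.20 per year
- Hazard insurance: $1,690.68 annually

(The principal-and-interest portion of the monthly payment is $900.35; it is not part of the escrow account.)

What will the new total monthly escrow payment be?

Flood insurance = $2,330.76/yr
School district tax = $2,428.62 × 2 = $4,857.24/yr
Earthquake insurance = $1,840.20/yr
Hazard insurance = $1,690.68/yr
Total per year = $2,330.76 + $4,857.24 + $1,840.20 + $1,690.68 = $10,718.88
Monthly escrow = $10,718.88 / 12 = $893.24
Shortage per month = $918.24 / 24 = $38.26
Adjusted monthly = $893.24 + $38.26 = $931.50

$931.50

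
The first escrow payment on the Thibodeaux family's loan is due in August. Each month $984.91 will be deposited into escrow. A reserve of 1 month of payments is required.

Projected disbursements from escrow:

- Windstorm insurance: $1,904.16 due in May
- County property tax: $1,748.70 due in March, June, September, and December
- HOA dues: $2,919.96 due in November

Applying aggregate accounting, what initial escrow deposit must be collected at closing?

$2,477.72

Cushion = 1 × $984.91 = $984.91
Trial balance (start $0, +$984.91 each month, − disbursements):
  Aug: +$984.91 → $984.91
  Sep: +$984.91 − $1,748.70 → $221.12
  Oct: +$984.91 → $1,206.03
  Nov: +$984.91 − $2,919.96 → -$729.02
  Dec: +$984.91 − $1,748.70 → -$1,492.81
  Jan: +$984.91 → -$507.90
  Feb: +$984.91 → $477.01
  Mar: +$984.91 − $1,748.70 → -$286.78
  Apr: +$984.91 → $698.13
  May: +$984.91 − $1,904.16 → -$221.12
  Jun: +$984.91 − $1,748.70 → -$984.91
  Jul: +$984.91 → $0.00
Lowest trial balance = -$1,492.81 (Dec)
Initial deposit = cushion − low point = $984.91 − (-$1,492.81) = $2,477.72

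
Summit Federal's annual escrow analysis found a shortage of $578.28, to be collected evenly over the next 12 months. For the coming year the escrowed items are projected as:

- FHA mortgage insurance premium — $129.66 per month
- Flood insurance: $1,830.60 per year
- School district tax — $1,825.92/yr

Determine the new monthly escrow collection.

FHA mortgage insurance premium = $129.66 × 12 = $1,555.92 per year
Flood insurance = $1,830.60 per year
School district tax = $1,825.92 per year
Yearly total = $5,212.44
Monthly escrow = $5,212.44 ÷ 12 = $434.37
Shortage per month = $578.28 ÷ 12 = $48.19
Adjusted monthly = $434.37 + $48.19 = $482.56

$482.56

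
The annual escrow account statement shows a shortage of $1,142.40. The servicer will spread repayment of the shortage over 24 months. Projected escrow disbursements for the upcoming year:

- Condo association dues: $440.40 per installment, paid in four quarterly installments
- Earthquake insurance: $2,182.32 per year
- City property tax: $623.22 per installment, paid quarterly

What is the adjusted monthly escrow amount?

$584.00

Condo association dues — $440.40 × 4 = $1,761.60
Earthquake insurance — $2,182.32
City property tax — $623.22 × 4 = $2,492.88
Combined annual = $6,436.80
Per month = $6,436.80 / 12 = $536.40
Shortage spread = $1,142.40 ÷ 24 = $47.60/mo
Adjusted monthly = $536.40 + $47.60 = $584.00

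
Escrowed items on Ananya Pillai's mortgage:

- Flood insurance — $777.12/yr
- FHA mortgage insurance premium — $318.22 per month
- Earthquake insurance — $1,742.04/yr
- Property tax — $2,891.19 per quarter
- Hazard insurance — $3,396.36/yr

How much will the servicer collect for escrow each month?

$1,774.91

Flood insurance = $777.12/yr
FHA mortgage insurance premium = $318.22 × 12 = $3,818.64/yr
Earthquake insurance = $1,742.04/yr
Property tax = $2,891.19 × 4 = $11,564.76/yr
Hazard insurance = $3,396.36/yr
Annual escrow total = $777.12 + $3,818.64 + $1,742.04 + $11,564.76 + $3,396.36 = $21,298.92
Monthly = $21,298.92 ÷ 12 = $1,774.91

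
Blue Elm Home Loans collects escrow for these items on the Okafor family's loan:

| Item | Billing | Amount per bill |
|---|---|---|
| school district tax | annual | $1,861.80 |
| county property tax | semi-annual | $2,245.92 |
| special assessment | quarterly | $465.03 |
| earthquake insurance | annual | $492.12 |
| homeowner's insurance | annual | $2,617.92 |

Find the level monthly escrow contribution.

School district tax: $1,861.80/yr
County property tax: $2,245.92 × 2 = $4,491.84/yr
Special assessment: $465.03 × 4 = $1,860.12/yr
Earthquake insurance: $492.12/yr
Homeowner's insurance: $2,617.92/yr
Annual escrow total = $1,861.80 + $4,491.84 + $1,860.12 + $492.12 + $2,617.92 = $11,323.80
Per month = $11,323.80 / 12 = $943.65

$943.65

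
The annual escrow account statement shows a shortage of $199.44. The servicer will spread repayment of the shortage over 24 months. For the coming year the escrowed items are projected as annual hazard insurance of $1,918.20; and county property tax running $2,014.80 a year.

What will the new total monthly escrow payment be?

$336.06

Hazard insurance: $1,918.20 per year
County property tax: $2,014.80 per year
Annual escrow total = $1,918.20 + $2,014.80 = $3,933.00
Base monthly escrow = $3,933.00 ÷ 12 = $327.75
Shortage per month = $199.44 / 24 = $8.31
New monthly escrow = $327.75 + $8.31 = $336.06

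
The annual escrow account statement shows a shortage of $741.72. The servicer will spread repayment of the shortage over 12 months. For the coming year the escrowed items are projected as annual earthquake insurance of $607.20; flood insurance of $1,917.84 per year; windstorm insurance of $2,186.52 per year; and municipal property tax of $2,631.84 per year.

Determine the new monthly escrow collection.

Earthquake insurance = $607.20
Flood insurance = $1,917.84
Windstorm insurance = $2,186.52
Municipal property tax = $2,631.84
Yearly total = $607.20 + $1,917.84 + $2,186.52 + $2,631.84 = $7,343.40
Base monthly escrow = $7,343.40 ÷ 12 = $611.95
Shortage spread = $741.72 ÷ 12 = $61.81/mo
New monthly escrow = $611.95 + $61.81 = $673.76

$673.76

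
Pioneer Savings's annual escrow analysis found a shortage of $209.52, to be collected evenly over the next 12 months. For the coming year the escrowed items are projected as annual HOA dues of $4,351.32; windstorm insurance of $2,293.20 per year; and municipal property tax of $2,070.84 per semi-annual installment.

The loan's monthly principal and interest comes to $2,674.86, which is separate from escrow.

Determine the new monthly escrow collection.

$916.31

HOA dues = $4,351.32 annually
Windstorm insurance = $2,293.20 annually
Municipal property tax = $2,070.84 × 2 = $4,141.68 annually
Combined annual = $10,786.20
Monthly escrow = $10,786.20 ÷ 12 = $898.85
Monthly shortage recovery: $209.52 / 12 = $17.46
New monthly escrow = $898.85 + $17.46 = $916.31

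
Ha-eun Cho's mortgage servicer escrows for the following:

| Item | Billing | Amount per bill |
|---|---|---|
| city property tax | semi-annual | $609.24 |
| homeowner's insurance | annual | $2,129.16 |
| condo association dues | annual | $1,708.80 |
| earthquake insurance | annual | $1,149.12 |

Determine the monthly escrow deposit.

$517.13

City property tax: $609.24 × 2 = $1,218.48 per year
Homeowner's insurance: $2,129.16 per year
Condo association dues: $1,708.80 per year
Earthquake insurance: $1,149.12 per year
Total per year = $1,218.48 + $2,129.16 + $1,708.80 + $1,149.12 = $6,205.56
Monthly = $6,205.56 / 12 = $517.13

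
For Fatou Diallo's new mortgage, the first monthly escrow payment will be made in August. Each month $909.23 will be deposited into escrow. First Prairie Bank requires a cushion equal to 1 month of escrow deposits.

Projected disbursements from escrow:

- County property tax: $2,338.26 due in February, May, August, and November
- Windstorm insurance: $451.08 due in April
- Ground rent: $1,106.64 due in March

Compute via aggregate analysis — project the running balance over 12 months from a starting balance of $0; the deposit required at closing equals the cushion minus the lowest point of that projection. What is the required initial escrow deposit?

$2,727.69

Cushion = 1 × $909.23 = $909.23
Trial balance (start $0, +$909.23 each month, − disbursements):
  Aug: +$909.23 − $2,338.26 → -$1,429.03
  Sep: +$909.23 → -$519.80
  Oct: +$909.23 → $389.43
  Nov: +$909.23 − $2,338.26 → -$1,039.60
  Dec: +$909.23 → -$130.37
  Jan: +$909.23 → $778.86
  Feb: +$909.23 − $2,338.26 → -$650.17
  Mar: +$909.23 − $1,106.64 → -$847.58
  Apr: +$909.23 − $451.08 → -$389.43
  May: +$909.23 − $2,338.26 → -$1,818.46
  Jun: +$909.23 → -$909.23
  Jul: +$909.23 → $0.00
Lowest trial balance = -$1,818.46 (May)
Initial deposit = cushion − low point = $909.23 − (-$1,818.46) = $2,727.69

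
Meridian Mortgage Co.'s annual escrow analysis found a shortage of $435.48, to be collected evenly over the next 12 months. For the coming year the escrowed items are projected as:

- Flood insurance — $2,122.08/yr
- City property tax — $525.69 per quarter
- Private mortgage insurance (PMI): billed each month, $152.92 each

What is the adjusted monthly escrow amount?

$541.28

Flood insurance = $2,122.08 per year
City property tax = $525.69 × 4 = $2,102.76 per year
Private mortgage insurance (PMI) = $152.92 × 12 = $1,835.04 per year
Combined annual = $2,122.08 + $2,102.76 + $1,835.04 = $6,059.88
Monthly = $6,059.88 / 12 = $504.99
Monthly shortage recovery: $435.48 ÷ 12 = $36.29
New monthly escrow = $504.99 + $36.29 = $541.28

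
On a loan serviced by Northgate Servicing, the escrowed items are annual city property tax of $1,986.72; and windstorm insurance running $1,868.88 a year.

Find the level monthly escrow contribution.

City property tax = $1,986.72
Windstorm insurance = $1,868.88
Annual escrow total = $3,855.60
Base monthly escrow = $3,855.60 / 12 = $321.30

$321.30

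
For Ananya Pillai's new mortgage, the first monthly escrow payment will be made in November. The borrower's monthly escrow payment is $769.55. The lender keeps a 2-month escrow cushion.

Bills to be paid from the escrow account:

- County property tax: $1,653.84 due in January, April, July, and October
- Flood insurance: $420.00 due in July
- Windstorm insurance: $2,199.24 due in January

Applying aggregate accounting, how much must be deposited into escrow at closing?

Cushion = 2 × $769.55 = $1,539.10
Trial balance (start $0, +$769.55 each month, − disbursements):
  Nov: +$769.55 → $769.55
  Dec: +$769.55 → $1,539.10
  Jan: +$769.55 − $3,853.08 → -$1,544.43
  Feb: +$769.55 → -$774.88
  Mar: +$769.55 → -$5.33
  Apr: +$769.55 − $1,653.84 → -$889.62
  May: +$769.55 → -$120.07
  Jun: +$769.55 → $649.48
  Jul: +$769.55 − $2,073.84 → -$654.81
  Aug: +$769.55 → $114.74
  Sep: +$769.55 → $884.29
  Oct: +$769.55 − $1,653.84 → $0.00
Lowest trial balance = -$1,544.43 (Jan)
Initial deposit = cushion − low point = $1,539.10 − (-$1,544.43) = $3,083.53

$3,083.53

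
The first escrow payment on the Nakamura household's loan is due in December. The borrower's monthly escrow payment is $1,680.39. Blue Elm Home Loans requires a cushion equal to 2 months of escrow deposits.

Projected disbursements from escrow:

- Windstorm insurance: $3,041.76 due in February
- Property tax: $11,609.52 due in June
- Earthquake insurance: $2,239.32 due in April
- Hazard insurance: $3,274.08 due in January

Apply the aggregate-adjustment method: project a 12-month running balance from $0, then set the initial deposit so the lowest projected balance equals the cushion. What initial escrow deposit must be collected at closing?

$11,762.73

Cushion = 2 × $1,680.39 = $3,360.78
Trial balance (start $0, +$1,680.39 each month, − disbursements):
  Dec: +$1,680.39 → $1,680.39
  Jan: +$1,680.39 − $3,274.08 → $86.70
  Feb: +$1,680.39 − $3,041.76 → -$1,274.67
  Mar: +$1,680.39 → $405.72
  Apr: +$1,680.39 − $2,239.32 → -$153.21
  May: +$1,680.39 → $1,527.18
  Jun: +$1,680.39 − $11,609.52 → -$8,401.95
  Jul: +$1,680.39 → -$6,721.56
  Aug: +$1,680.39 → -$5,041.17
  Sep: +$1,680.39 → -$3,360.78
  Oct: +$1,680.39 → -$1,680.39
  Nov: +$1,680.39 → $0.00
Lowest trial balance = -$8,401.95 (Jun)
Initial deposit = cushion − low point = $3,360.78 − (-$8,401.95) = $11,762.73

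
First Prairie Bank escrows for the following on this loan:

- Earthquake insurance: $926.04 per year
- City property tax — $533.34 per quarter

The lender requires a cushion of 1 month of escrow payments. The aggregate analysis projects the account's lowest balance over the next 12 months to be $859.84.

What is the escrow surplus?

$604.89

Earthquake insurance — $926.04 per year
City property tax — $533.34 × 4 = $2,133.36 per year
Total annual escrow = $3,059.40
Monthly = $3,059.40 ÷ 12 = $254.95
Required reserve = 1 × $254.95 = $254.95
Excess over cushion: $859.84 − $254.95 = $604.89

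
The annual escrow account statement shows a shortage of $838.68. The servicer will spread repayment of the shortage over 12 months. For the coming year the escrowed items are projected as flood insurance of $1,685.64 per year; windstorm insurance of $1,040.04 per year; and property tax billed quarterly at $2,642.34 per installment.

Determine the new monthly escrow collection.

$1,177.81

Flood insurance — $1,685.64 annually
Windstorm insurance — $1,040.04 annually
Property tax — $2,642.34 × 4 = $10,569.36 annually
Total annual escrow = $1,685.64 + $1,040.04 + $10,569.36 = $13,295.04
Per month = $13,295.04 / 12 = $1,107.92
Monthly shortage recovery: $838.68 ÷ 12 = $69.89
Adjusted monthly = $1,107.92 + $69.89 = $1,177.81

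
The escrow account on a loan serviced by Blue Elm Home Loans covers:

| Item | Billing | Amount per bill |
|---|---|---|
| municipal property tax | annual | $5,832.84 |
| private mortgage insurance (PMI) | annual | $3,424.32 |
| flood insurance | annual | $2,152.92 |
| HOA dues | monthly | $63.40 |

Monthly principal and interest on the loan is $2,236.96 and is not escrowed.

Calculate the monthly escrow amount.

$1,014.24

Municipal property tax = $5,832.84 per year
Private mortgage insurance (PMI) = $3,424.32 per year
Flood insurance = $2,152.92 per year
HOA dues = $63.40 × 12 = $760.80 per year
Total per year = $12,170.88
Monthly escrow = $12,170.88 ÷ 12 = $1,014.24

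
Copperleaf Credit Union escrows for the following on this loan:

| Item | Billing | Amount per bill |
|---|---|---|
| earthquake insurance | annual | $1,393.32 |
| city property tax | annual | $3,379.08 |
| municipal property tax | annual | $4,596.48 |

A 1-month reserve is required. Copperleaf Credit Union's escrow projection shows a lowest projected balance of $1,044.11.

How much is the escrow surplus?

$263.37

Earthquake insurance — $1,393.32/yr
City property tax — $3,379.08/yr
Municipal property tax — $4,596.48/yr
Total annual escrow = $9,368.88
Per month = $9,368.88 ÷ 12 = $780.74
Cushion = 1 × $780.74 = $780.74
Surplus = $1,044.11 − $780.74 = $263.37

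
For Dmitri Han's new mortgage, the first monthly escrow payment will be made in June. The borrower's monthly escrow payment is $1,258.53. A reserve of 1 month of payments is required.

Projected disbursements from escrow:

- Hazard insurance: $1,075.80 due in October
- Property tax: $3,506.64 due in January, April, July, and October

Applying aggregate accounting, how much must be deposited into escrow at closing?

$3,054.96

Cushion = 1 × $1,258.53 = $1,258.53
Trial balance (start $0, +$1,258.53 each month, − disbursements):
  Jun: +$1,258.53 → $1,258.53
  Jul: +$1,258.53 − $3,506.64 → -$989.58
  Aug: +$1,258.53 → $268.95
  Sep: +$1,258.53 → $1,527.48
  Oct: +$1,258.53 − $4,582.44 → -$1,796.43
  Nov: +$1,258.53 → -$537.90
  Dec: +$1,258.53 → $720.63
  Jan: +$1,258.53 − $3,506.64 → -$1,527.48
  Feb: +$1,258.53 → -$268.95
  Mar: +$1,258.53 → $989.58
  Apr: +$1,258.53 − $3,506.64 → -$1,258.53
  May: +$1,258.53 → $0.00
Lowest trial balance = -$1,796.43 (Oct)
Initial deposit = cushion − low point = $1,258.53 − (-$1,796.43) = $3,054.96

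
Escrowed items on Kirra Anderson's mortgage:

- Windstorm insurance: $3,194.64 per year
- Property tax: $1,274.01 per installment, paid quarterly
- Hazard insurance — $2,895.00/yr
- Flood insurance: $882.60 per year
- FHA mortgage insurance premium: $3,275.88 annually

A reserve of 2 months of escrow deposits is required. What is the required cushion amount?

$2,557.36

Windstorm insurance = $3,194.64
Property tax = $1,274.01 × 4 = $5,096.04
Hazard insurance = $2,895.00
Flood insurance = $882.60
FHA mortgage insurance premium = $3,275.88
Yearly total = $3,194.64 + $5,096.04 + $2,895.00 + $882.60 + $3,275.88 = $15,344.16
Per month = $15,344.16 / 12 = $1,278.68
Cushion = 2 × $1,278.68 = $2,557.36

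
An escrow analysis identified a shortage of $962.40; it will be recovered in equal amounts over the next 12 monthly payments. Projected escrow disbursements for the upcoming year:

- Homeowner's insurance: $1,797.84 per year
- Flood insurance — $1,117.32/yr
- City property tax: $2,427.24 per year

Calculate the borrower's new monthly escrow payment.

Homeowner's insurance = $1,797.84 annually
Flood insurance = $1,117.32 annually
City property tax = $2,427.24 annually
Yearly total = $5,342.40
Per month = $5,342.40 / 12 = $445.20
Monthly shortage recovery: $962.40 ÷ 12 = $80.20
Adjusted monthly = $445.20 + $80.20 = $525.40

$525.40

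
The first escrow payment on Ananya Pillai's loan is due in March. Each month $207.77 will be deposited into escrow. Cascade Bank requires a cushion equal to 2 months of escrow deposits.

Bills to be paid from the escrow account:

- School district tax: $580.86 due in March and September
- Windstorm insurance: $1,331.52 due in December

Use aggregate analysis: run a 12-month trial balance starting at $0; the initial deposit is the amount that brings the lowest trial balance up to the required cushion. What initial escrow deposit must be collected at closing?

$831.08

Cushion = 2 × $207.77 = $415.54
Trial balance (start $0, +$207.77 each month, − disbursements):
  Mar: +$207.77 − $580.86 → -$373.09
  Apr: +$207.77 → -$165.32
  May: +$207.77 → $42.45
  Jun: +$207.77 → $250.22
  Jul: +$207.77 → $457.99
  Aug: +$207.77 → $665.76
  Sep: +$207.77 − $580.86 → $292.67
  Oct: +$207.77 → $500.44
  Nov: +$207.77 → $708.21
  Dec: +$207.77 − $1,331.52 → -$415.54
  Jan: +$207.77 → -$207.77
  Feb: +$207.77 → $0.00
Lowest trial balance = -$415.54 (Dec)
Initial deposit = cushion − low point = $415.54 − (-$415.54) = $831.08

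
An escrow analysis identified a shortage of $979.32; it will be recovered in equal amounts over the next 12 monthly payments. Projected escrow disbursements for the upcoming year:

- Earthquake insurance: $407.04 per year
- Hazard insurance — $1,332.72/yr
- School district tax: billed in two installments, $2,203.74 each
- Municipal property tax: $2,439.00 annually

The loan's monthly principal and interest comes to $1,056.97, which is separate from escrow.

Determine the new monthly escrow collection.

$797.13

Earthquake insurance = $407.04 per year
Hazard insurance = $1,332.72 per year
School district tax = $2,203.74 × 2 = $4,407.48 per year
Municipal property tax = $2,439.00 per year
Total per year = $407.04 + $1,332.72 + $4,407.48 + $2,439.00 = $8,586.24
Base monthly escrow = $8,586.24 ÷ 12 = $715.52
Shortage spread = $979.32 ÷ 12 = $81.61/mo
Adjusted monthly = $715.52 + $81.61 = $797.13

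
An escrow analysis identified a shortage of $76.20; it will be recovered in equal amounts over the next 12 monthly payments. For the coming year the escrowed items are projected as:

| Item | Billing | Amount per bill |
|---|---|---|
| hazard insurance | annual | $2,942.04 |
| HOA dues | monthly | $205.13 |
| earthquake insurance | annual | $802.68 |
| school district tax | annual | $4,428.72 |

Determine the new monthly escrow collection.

$892.60

Hazard insurance = $2,942.04 per year
HOA dues = $205.13 × 12 = $2,461.56 per year
Earthquake insurance = $802.68 per year
School district tax = $4,428.72 per year
Combined annual = $2,942.04 + $2,461.56 + $802.68 + $4,428.72 = $10,635.00
Base monthly escrow = $10,635.00 ÷ 12 = $886.25
Shortage spread = $76.20 / 12 = $6.35/mo
Adjusted monthly = $886.25 + $6.35 = $892.60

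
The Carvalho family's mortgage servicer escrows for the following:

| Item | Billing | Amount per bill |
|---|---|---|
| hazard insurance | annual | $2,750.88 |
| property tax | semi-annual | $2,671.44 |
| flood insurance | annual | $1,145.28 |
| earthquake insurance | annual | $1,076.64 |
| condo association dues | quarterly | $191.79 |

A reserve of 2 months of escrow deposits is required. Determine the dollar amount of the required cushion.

Hazard insurance: $2,750.88 per year
Property tax: $2,671.44 × 2 = $5,342.88 per year
Flood insurance: $1,145.28 per year
Earthquake insurance: $1,076.64 per year
Condo association dues: $191.79 × 4 = $767.16 per year
Total annual escrow = $11,082.84
Monthly = $11,082.84 / 12 = $923.57
Required cushion = 2 × $923.57 = $1,847.14

$1,847.14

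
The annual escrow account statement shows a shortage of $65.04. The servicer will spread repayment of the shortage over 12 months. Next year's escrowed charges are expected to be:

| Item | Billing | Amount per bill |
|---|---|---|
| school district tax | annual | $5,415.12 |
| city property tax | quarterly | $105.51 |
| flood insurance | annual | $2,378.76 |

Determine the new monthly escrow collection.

$690.08

School district tax — $5,415.12 annually
City property tax — $105.51 × 4 = $422.04 annually
Flood insurance — $2,378.76 annually
Combined annual = $8,215.92
Monthly escrow = $8,215.92 / 12 = $684.66
Shortage spread = $65.04 / 12 = $5.42/mo
Adjusted monthly = $684.66 + $5.42 = $690.08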